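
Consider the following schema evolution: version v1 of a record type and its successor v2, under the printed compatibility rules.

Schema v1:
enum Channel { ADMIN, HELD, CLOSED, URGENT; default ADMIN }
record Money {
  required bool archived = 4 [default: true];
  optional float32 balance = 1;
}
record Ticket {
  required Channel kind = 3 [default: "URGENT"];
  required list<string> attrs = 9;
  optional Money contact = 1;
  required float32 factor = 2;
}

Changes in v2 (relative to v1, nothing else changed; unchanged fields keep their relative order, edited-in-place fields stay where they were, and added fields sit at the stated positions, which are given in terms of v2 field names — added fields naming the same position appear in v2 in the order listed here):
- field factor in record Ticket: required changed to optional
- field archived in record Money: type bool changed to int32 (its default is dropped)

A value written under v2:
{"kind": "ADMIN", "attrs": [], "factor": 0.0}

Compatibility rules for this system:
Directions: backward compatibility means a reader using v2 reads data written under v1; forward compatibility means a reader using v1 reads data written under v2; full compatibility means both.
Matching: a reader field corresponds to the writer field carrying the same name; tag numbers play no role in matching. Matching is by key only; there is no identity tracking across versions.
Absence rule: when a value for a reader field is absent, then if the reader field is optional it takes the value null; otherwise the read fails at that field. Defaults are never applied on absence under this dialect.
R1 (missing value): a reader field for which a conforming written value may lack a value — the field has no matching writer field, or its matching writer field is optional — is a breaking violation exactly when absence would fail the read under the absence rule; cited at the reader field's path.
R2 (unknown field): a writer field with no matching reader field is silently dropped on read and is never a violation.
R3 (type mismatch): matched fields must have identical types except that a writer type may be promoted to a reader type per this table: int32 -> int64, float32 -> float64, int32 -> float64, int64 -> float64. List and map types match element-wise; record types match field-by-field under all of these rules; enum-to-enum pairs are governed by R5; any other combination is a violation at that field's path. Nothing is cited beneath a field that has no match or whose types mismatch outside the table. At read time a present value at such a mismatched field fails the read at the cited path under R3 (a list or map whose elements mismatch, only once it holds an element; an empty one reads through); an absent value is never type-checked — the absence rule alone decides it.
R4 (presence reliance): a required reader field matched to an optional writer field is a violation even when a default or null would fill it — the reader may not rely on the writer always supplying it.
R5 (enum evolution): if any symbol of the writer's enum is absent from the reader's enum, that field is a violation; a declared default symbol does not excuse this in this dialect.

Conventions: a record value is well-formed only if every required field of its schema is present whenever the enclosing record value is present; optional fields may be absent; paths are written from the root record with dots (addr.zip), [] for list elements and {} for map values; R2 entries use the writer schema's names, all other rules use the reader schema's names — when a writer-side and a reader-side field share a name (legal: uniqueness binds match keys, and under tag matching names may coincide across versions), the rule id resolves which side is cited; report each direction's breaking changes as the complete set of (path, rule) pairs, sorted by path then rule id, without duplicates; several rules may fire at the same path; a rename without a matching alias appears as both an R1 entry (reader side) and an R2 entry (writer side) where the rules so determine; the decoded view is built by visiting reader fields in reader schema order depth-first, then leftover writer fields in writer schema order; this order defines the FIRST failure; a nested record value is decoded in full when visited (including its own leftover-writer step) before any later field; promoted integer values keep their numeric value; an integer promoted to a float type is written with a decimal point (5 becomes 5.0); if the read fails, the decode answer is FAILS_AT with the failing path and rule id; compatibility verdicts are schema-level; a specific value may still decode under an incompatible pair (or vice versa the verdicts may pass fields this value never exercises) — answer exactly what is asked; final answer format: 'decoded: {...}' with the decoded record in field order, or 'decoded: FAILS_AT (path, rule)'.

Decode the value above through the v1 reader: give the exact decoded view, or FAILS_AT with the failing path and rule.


decoded: {"kind": "ADMIN", "attrs": [], "contact": null, "factor": 0.0}

the writer's type comes first in each Ticket pair
decode (reader v1):
  kind := "ADMIN"
  attrs := []
  contact := null (not supplied -> null)
  factor := 0.0
  => decoded: {"kind": "ADMIN", "attrs": [], "contact": null, "factor": 0.0}
remaining Ticket differences; none change what is asked:
  field factor in record Ticket: required changed to optional -> shifts the Ticket verdicts, not this decode
  field archived in record Money: type bool changed to int32 (its default is dropped) -> shifts the Ticket verdicts, not this decode


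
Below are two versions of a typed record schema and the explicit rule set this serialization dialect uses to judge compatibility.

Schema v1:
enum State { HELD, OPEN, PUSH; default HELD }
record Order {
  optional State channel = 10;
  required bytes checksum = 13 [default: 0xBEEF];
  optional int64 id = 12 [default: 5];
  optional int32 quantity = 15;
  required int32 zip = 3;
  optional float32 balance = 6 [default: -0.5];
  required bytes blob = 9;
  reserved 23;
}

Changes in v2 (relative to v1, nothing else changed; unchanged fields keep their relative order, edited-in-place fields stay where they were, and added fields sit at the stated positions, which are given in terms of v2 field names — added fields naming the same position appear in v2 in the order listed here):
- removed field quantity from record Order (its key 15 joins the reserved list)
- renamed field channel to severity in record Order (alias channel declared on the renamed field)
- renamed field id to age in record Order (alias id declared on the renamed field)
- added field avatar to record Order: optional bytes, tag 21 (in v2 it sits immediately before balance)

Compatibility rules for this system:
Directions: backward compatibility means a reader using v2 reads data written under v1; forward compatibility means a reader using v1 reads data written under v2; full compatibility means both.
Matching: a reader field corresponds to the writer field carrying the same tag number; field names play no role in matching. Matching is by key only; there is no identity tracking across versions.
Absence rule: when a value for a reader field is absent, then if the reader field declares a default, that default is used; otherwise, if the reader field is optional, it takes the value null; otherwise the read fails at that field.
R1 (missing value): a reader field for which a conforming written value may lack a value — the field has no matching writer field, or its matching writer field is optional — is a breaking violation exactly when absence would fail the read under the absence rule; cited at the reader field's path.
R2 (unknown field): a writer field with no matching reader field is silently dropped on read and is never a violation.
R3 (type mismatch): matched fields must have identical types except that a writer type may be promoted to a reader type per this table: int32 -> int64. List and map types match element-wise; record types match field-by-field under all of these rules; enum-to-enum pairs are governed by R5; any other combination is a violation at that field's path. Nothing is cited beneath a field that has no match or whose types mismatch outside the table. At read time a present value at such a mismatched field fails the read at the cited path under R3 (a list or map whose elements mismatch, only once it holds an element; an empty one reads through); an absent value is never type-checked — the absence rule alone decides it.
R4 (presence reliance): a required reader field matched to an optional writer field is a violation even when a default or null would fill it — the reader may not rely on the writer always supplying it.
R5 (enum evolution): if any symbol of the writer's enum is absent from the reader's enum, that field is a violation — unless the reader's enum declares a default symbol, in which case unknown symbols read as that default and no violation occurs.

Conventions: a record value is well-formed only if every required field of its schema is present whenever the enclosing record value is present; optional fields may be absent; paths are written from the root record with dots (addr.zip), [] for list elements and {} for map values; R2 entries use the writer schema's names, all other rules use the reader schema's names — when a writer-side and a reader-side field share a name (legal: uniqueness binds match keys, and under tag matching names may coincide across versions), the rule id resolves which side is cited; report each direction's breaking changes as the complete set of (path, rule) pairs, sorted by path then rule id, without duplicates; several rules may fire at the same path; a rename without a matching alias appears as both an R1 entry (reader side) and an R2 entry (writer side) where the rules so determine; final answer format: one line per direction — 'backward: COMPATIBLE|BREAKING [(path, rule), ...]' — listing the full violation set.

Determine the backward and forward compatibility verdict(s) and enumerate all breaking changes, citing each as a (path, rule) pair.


backward: COMPATIBLE []; forward: COMPATIBLE []

in Order below, arrows point writer -> reader
backward pass over Order, reader schema v2, writer schema v1:
  State -> State, writer optional: severity aligns to channel
  bytes -> bytes, writer required: checksum aligns to checksum
  int64 -> int64, writer optional: age aligns to id
  int32 -> int32, writer required: zip aligns to zip
  avatar has no writer counterpart
  float32 -> float32, writer optional: balance aligns to balance
  bytes -> bytes, writer required: blob aligns to blob
  writer field quantity has no reader counterpart
  => no violations; backward on Order: COMPATIBLE
forward pass over Order, reader schema v1, writer schema v2:
  State -> State, writer optional: channel aligns to severity
  bytes -> bytes, writer required: checksum aligns to checksum
  int64 -> int64, writer optional: id aligns to age
  quantity has no writer counterpart
  int32 -> int32, writer required: zip aligns to zip
  float32 -> float32, writer optional: balance aligns to balance
  bytes -> bytes, writer required: blob aligns to blob
  writer field avatar has no reader counterpart
  => no violations; forward on Order: COMPATIBLE


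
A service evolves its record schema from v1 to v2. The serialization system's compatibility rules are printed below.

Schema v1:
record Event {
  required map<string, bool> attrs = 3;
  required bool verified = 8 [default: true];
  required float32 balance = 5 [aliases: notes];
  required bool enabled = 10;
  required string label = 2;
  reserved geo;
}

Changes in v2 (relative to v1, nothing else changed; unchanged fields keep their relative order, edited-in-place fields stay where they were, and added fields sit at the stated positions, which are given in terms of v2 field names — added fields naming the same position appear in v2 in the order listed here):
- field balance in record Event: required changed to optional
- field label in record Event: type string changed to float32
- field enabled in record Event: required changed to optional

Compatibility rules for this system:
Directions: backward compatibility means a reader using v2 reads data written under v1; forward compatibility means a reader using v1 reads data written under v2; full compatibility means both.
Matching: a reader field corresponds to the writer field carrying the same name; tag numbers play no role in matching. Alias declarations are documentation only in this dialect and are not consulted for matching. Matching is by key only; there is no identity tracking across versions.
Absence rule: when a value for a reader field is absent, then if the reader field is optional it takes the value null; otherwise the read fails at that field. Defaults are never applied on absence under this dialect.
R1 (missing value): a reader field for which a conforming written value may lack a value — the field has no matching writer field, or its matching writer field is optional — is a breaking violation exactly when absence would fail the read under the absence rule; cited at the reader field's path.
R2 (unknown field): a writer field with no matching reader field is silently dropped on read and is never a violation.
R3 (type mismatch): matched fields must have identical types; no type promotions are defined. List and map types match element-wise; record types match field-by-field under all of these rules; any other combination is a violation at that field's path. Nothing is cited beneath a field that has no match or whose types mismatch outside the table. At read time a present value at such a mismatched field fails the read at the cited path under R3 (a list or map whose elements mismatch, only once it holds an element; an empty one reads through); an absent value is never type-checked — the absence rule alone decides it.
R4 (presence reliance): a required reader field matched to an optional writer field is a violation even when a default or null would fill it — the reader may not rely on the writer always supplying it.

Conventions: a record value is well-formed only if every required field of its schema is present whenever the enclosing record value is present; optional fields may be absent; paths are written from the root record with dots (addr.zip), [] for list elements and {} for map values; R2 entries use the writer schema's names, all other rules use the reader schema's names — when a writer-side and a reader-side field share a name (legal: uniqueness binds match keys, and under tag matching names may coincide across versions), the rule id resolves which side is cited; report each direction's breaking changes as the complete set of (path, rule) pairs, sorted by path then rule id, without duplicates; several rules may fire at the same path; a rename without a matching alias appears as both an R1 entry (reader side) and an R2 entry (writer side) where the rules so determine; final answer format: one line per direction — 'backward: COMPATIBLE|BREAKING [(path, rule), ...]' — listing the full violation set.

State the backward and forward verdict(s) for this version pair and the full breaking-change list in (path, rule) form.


backward: BREAKING [(label, R3)]; forward: BREAKING [(balance, R1), (balance, R4), (enabled, R1), (enabled, R4), (label, R3)]

in Event below, arrows point writer -> reader
backward analysis of Event with v2 as reader and v1 as writer:
  attrs <- attrs (map<string, bool> -> map<string, bool>, writer required)
  verified <- verified (bool -> bool, writer required)
  balance <- balance (float32 -> float32, writer required)
  enabled <- enabled (bool -> bool, writer required)
  label <- label (string -> float32, writer required)
  R3 fires at label
  backward on Event therefore BREAKING (1)
forward analysis of Event with v1 as reader and v2 as writer:
  attrs <- attrs (map<string, bool> -> map<string, bool>, writer required)
  verified <- verified (bool -> bool, writer required)
  balance <- balance (float32 -> float32, writer optional)
  enabled <- enabled (bool -> bool, writer optional)
  label <- label (float32 -> string, writer required)
  R1 fires at balance
  R4 fires at balance
  R1 fires at enabled
  R4 fires at enabled
  R3 fires at label
  forward on Event therefore BREAKING (5)


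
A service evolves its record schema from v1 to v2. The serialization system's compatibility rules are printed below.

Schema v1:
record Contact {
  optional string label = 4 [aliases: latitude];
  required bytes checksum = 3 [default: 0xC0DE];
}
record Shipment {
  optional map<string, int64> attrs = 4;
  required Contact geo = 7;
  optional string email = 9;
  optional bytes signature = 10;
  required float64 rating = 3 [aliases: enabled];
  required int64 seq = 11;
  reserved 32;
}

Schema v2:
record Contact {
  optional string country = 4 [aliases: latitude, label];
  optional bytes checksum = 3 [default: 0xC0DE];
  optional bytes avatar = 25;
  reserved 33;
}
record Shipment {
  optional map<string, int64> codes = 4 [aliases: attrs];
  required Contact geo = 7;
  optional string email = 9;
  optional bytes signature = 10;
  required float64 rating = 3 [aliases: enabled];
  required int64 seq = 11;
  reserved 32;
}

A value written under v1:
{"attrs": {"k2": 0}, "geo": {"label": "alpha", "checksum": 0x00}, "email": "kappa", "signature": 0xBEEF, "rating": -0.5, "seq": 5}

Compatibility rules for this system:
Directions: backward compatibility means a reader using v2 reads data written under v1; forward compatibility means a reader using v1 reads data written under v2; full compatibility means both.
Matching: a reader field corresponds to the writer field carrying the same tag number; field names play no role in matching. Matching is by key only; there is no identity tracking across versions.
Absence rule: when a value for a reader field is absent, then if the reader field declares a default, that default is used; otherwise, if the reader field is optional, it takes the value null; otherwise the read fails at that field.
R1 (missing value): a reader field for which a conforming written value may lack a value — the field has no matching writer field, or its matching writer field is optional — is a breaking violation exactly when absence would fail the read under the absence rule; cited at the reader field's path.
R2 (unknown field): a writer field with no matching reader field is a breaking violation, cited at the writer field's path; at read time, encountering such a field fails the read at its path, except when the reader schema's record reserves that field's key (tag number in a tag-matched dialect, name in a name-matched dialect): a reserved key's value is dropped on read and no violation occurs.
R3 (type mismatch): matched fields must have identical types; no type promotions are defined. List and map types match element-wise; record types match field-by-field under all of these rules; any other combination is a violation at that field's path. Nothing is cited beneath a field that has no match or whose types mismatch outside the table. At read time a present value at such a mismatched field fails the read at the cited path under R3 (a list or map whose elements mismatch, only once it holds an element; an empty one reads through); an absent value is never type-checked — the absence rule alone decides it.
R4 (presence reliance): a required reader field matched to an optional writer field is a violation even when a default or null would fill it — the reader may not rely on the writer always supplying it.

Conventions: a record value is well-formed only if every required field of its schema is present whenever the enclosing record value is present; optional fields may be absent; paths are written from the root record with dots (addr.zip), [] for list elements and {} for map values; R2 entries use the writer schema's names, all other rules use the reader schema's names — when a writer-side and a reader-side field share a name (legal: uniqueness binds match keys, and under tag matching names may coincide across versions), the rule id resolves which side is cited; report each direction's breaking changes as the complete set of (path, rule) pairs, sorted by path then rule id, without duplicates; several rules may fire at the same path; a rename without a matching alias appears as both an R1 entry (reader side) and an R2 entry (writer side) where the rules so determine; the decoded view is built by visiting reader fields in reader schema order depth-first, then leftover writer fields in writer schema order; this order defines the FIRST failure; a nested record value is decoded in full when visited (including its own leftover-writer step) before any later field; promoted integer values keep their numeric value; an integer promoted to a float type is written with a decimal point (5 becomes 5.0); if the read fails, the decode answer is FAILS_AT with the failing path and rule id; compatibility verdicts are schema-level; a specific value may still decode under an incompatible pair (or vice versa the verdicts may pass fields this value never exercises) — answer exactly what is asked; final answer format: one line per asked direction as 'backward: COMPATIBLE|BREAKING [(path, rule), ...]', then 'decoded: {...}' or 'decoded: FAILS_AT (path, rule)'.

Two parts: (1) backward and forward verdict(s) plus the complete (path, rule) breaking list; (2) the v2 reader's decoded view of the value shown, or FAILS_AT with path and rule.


the writer's type comes first in each Shipment pair
backward for Shipment (reader v2, writer v1):
  codes: map<string, int64> -> map<string, int64>, writer optional; from attrs
  geo: Contact -> Contact, writer required; from geo
  email: string -> string, writer optional; from email
  signature: bytes -> bytes, writer optional; from signature
  rating: float64 -> float64, writer required; from rating
  seq: int64 -> int64, writer required; from seq
  geo.country: string -> string, writer optional; from geo.label
  geo.checksum: bytes -> bytes, writer required; from geo.checksum
  geo.avatar: no writer match
  => backward: COMPATIBLE
forward for Shipment (reader v1, writer v2):
  attrs: map<string, int64> -> map<string, int64>, writer optional; from codes
  geo: Contact -> Contact, writer required; from geo
  email: string -> string, writer optional; from email
  signature: bytes -> bytes, writer optional; from signature
  rating: float64 -> float64, writer required; from rating
  seq: int64 -> int64, writer required; from seq
  geo.label: string -> string, writer optional; from geo.country
  geo.checksum: bytes -> bytes, writer optional; from geo.checksum
  writer geo.avatar: unknown to reader
  R2 fires at geo.avatar
  R4 fires at geo.checksum
  => forward: BREAKING (2)
decode walk for Shipment under reader schema v2:
  codes := {"k2": 0} (from writer attrs)
  geo.country := "alpha" (from writer label)
  geo.checksum := 0x00
  geo.avatar := null (not supplied -> null)
  email := "kappa"
  signature := 0xBEEF
  rating := -0.5
  seq := 5
  => decoded: {"codes": {"k2": 0}, "geo": {"country": "alpha", "checksum": 0x00, "avatar": null}, "email": "kappa", "signature": 0xBEEF, "rating": -0.5, "seq": 5}

backward: COMPATIBLE []; forward: BREAKING [(geo.avatar, R2), (geo.checksum, R4)]; decoded: {"codes": {"k2": 0}, "geo": {"country": "alpha", "checksum": 0x00, "avatar": null}, "email": "kappa", "signature": 0xBEEF, "rating": -0.5, "seq": 5}


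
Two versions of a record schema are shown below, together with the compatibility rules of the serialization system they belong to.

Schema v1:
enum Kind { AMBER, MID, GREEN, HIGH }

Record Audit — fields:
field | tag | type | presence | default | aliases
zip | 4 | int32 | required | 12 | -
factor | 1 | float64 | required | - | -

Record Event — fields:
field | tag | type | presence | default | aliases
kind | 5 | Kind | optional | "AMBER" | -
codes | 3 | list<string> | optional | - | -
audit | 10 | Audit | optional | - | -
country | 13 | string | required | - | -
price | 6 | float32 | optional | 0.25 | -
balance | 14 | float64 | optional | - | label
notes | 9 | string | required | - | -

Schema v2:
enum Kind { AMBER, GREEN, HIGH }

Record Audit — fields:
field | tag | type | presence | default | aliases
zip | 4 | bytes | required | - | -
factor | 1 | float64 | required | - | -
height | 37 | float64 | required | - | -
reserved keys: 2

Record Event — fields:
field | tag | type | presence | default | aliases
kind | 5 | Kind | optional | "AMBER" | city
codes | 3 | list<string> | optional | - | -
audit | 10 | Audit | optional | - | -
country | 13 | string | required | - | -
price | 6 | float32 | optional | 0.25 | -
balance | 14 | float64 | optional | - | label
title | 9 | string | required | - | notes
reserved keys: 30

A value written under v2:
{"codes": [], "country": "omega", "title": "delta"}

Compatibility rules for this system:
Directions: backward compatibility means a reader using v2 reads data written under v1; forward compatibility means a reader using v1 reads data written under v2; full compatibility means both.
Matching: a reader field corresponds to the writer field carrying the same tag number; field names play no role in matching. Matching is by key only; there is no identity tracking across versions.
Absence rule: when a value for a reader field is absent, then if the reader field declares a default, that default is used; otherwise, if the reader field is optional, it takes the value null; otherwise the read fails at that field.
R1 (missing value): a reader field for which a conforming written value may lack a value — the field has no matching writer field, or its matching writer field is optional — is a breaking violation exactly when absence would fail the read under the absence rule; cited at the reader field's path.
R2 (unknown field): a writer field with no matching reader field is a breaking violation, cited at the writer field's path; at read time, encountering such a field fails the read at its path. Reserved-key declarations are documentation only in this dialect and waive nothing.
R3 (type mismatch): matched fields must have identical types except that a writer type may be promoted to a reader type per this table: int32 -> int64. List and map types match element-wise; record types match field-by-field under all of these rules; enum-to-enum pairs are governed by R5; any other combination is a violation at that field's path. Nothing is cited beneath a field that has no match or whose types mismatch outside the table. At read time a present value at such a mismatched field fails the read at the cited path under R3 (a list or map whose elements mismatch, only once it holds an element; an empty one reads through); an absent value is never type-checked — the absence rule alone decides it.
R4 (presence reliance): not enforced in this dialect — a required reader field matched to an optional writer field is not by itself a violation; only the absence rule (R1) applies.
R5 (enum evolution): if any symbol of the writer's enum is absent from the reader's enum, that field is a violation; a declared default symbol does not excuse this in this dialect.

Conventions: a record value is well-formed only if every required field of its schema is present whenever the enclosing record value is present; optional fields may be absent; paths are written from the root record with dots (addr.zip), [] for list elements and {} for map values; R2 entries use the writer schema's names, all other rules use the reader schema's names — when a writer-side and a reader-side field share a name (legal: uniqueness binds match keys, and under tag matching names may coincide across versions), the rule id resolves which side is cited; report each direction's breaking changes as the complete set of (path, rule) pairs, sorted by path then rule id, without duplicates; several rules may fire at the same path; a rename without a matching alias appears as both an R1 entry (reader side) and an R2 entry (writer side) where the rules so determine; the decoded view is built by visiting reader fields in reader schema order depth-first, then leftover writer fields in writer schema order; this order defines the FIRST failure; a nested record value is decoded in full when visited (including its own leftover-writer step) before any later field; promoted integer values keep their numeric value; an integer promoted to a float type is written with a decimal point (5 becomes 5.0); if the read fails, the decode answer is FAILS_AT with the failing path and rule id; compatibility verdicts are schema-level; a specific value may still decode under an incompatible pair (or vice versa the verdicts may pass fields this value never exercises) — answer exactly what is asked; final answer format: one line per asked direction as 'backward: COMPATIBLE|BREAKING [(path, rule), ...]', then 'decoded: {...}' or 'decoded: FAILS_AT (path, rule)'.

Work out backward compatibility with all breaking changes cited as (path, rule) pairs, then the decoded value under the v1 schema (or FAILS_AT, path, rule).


backward: BREAKING [(audit.height, R1), (audit.zip, R3), (kind, R5)]; decoded: {"kind": "AMBER", "codes": [], "audit": null, "country": "omega", "price": 0.25, "balance": null, "notes": "delta"}

in Event below, arrows point writer -> reader
backward pass over Event, reader schema v2, writer schema v1:
  kind: paired with writer kind (Kind -> Kind; writer optional)
  codes: paired with writer codes (list<string> -> list<string>; writer optional)
  audit: paired with writer audit (Audit -> Audit; writer optional)
  country: paired with writer country (string -> string; writer required)
  price: paired with writer price (float32 -> float32; writer optional)
  balance: paired with writer balance (float64 -> float64; writer optional)
  title: paired with writer notes (string -> string; writer required)
  audit.zip: paired with writer audit.zip (int32 -> bytes; writer required)
  audit.factor: paired with writer audit.factor (float64 -> float64; writer required)
  audit.height: no writer-side match
  breaking: (audit.height, R1)
  breaking: (audit.zip, R3)
  breaking: (kind, R5)
  backward on Event therefore BREAKING (3)
decode (reader v1):
  kind := "AMBER" (absent -> default)
  codes := []
  audit := null (absent, optional -> null)
  country := "omega"
  price := 0.25 (absent -> default)
  balance := null (absent, optional -> null)
  notes := "delta" (from writer title)
  => decoded: {"kind": "AMBER", "codes": [], "audit": null, "country": "omega", "price": 0.25, "balance": null, "notes": "delta"}
ruling out the remaining Event differences:
  renamed field notes to title in record Event (alias notes declared on the renamed field) -> fires no rule on Event, leaving the asked answer as it is


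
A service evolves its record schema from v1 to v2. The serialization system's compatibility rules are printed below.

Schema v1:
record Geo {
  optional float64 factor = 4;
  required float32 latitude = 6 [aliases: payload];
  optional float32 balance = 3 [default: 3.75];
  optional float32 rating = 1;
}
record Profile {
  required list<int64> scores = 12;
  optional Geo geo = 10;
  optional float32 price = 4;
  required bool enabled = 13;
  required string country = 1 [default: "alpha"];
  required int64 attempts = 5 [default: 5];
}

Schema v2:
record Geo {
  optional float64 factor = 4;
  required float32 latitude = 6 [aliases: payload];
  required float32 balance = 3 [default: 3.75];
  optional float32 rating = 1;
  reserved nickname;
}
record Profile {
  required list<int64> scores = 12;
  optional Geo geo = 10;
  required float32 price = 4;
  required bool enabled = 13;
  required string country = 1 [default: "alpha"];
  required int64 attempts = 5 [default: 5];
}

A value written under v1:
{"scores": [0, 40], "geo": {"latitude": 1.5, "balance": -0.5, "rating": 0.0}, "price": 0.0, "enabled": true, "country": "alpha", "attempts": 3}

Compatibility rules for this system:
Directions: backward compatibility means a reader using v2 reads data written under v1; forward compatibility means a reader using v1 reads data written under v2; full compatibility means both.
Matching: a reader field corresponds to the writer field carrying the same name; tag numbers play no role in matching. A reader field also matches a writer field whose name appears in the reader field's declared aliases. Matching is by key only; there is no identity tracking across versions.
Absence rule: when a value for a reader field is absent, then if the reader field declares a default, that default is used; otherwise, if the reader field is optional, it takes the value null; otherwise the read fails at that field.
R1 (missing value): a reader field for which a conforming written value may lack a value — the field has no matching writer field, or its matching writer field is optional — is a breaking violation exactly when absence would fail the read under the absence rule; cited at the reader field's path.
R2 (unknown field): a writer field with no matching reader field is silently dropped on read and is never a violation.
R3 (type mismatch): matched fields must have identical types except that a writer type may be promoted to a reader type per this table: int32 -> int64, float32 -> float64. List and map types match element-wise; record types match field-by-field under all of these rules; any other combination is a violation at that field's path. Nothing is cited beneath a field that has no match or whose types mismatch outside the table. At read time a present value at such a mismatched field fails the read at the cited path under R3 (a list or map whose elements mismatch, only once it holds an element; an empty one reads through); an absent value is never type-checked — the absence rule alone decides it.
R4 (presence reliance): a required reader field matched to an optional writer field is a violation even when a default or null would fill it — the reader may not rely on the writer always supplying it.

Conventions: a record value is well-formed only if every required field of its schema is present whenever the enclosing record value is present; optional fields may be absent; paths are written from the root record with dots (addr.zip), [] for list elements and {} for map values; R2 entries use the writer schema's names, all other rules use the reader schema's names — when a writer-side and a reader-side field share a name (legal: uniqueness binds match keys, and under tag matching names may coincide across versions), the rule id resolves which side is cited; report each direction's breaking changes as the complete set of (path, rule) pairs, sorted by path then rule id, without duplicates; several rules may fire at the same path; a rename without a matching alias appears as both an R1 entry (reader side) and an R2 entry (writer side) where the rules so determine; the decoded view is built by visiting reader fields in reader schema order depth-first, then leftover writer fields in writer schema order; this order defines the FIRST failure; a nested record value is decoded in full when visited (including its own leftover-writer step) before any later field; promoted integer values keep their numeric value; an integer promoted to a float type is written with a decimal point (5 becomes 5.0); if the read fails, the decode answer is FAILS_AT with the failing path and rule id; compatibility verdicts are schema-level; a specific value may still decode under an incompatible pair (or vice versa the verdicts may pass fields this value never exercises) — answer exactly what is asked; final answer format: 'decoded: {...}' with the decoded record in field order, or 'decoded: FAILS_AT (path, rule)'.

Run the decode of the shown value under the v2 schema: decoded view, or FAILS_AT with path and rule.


each type pair in Profile: writer, then reader
migrating the Profile value to v2:
  scores := [0, 40]
  geo.factor := null (absent, optional -> null)
  geo.latitude := 1.5
  geo.balance := -0.5
  geo.rating := 0.0
  price := 0.0
  enabled := true
  country := "alpha"
  attempts := 3
  => decoded: {"scores": [0, 40], "geo": {"factor": null, "latitude": 1.5, "balance": -0.5, "rating": 0.0}, "price": 0.0, "enabled": true, "country": "alpha", "attempts": 3}
ruling out the remaining Profile differences:
  field price in record Profile: optional changed to required -> matters for Profile compatibility verdicts, not for this value's decode
  field balance in record Geo: optional changed to required -> matters for Profile compatibility verdicts, not for this value's decode

decoded: {"scores": [0, 40], "geo": {"factor": null, "latitude": 1.5, "balance": -0.5, "rating": 0.0}, "price": 0.0, "enabled": true, "country": "alpha", "attempts": 3}


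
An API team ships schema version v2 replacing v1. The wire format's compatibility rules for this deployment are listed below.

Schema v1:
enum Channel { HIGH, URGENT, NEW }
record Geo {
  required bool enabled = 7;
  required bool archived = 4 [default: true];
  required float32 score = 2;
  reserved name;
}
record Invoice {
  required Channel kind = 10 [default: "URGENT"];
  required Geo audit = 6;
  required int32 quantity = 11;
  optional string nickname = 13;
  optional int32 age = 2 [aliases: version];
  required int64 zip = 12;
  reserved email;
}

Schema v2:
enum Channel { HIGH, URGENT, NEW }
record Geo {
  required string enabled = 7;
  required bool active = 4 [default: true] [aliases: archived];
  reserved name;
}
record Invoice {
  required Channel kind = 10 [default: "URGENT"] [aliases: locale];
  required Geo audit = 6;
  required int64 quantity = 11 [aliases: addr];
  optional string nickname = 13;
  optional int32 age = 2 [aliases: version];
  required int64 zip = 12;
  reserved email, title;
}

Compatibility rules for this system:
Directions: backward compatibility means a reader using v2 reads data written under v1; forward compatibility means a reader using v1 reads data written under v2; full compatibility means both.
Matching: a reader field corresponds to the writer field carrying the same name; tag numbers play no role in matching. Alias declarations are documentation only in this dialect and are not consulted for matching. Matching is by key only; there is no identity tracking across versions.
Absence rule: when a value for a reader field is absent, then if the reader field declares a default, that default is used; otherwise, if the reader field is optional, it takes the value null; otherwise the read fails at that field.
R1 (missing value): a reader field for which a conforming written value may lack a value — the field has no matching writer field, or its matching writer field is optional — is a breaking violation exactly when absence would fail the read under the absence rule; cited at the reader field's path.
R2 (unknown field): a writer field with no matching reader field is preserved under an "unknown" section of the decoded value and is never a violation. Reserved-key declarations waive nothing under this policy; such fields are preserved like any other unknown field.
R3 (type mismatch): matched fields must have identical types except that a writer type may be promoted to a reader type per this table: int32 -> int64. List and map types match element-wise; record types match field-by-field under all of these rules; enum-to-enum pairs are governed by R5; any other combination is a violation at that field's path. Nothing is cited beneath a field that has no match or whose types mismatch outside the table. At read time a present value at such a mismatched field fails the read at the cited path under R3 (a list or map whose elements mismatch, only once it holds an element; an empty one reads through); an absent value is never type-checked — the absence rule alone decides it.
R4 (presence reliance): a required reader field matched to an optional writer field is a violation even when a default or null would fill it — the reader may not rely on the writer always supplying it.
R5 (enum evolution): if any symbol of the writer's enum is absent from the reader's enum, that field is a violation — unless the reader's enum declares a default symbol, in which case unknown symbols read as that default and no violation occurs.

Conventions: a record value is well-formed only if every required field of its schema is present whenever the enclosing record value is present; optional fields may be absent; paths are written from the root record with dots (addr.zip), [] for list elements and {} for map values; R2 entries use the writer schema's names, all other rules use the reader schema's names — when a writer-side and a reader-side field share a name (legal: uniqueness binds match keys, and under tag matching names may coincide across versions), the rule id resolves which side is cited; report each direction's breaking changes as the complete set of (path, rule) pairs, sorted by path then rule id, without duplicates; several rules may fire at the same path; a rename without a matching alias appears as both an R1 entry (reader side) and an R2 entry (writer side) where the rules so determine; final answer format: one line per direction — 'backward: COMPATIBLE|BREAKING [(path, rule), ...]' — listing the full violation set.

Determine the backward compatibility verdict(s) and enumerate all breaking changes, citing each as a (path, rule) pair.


backward: BREAKING [(audit.enabled, R3)]

the writer's type comes first in each Invoice pair
backward on Invoice — v2 reading data written by v1:
  kind: Channel -> Channel, writer required; from kind
  audit: Geo -> Geo, writer required; from audit
  quantity: int32 -> int64, writer required; from quantity
  nickname: string -> string, writer optional; from nickname
  age: int32 -> int32, writer optional; from age
  zip: int64 -> int64, writer required; from zip
  audit.enabled: bool -> string, writer required; from audit.enabled
  audit.active: no writer match
  writer audit.archived: unknown to reader
  writer audit.score: unknown to reader
  R3 fires at audit.enabled
  => backward: BREAKING (1)
diffs on Invoice not affecting the asked answer:
  removed field score from record Geo -> matters only for Invoice's forward compatibility — outside the asked direction
  renamed field archived to active in record Geo (alias archived declared on the renamed field) -> no rule fires on it in Invoice's dialect; the asked verdict holds
  field quantity in record Invoice: type int32 changed to int64 -> matters only for Invoice's forward compatibility — outside the asked direction
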